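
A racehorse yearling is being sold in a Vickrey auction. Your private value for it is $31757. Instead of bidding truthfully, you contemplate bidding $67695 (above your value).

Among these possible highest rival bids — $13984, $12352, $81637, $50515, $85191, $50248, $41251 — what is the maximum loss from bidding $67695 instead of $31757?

$18758

$13984: same outcome either way → loss $0.
$12352: same outcome either way → loss $0.
$81637: same outcome either way → loss $0.
$50515: truthful gives $0, deviation gives −$18758 → loss $18758.
$85191: same outcome either way → loss $0.
$50248: truthful gives $0, deviation gives −$18491 → loss $18491.
$41251: truthful gives $0, deviation gives −$9494 → loss $9494.
Maximum loss: $18758.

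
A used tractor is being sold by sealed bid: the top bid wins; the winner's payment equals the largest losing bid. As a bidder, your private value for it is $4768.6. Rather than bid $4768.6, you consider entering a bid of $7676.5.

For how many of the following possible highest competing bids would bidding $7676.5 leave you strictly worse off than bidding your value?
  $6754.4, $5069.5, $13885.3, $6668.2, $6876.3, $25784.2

The deviation hurts exactly when the highest competing bid lies strictly between $4768.6 and $7676.5 — overbidding then wins at a price above your value.
$6754.4: inside the interval → strictly worse (loss $1985.8).
$5069.5: inside the interval → strictly worse (loss $300.9).
$13885.3: above both → same outcome either way.
$6668.2: inside the interval → strictly worse (loss $1899.6).
$6876.3: inside the interval → strictly worse (loss $2107.7).
$25784.2: above both → same outcome either way.
Count: 4.

4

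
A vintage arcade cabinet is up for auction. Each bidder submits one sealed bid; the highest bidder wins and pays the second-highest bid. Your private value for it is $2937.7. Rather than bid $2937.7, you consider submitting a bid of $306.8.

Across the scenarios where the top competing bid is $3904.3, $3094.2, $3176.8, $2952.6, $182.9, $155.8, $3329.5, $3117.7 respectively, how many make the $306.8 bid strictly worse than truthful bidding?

0

The deviation hurts exactly when the highest competing bid lies strictly between $306.8 and $2937.7 — underbidding then forfeits a profitable win.
$3904.3: above both → same outcome either way.
$3094.2: above both → same outcome either way.
$3176.8: above both → same outcome either way.
$2952.6: above both → same outcome either way.
$182.9: below both → same outcome either way.
$155.8: below both → same outcome either way.
$3329.5: above both → same outcome either way.
$3117.7: above both → same outcome either way.
Count: 0.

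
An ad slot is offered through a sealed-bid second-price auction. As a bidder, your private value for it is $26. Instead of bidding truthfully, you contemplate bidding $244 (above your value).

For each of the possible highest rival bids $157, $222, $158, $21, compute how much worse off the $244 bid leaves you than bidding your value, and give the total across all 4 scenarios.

The deviation costs you only when the competing bid falls strictly between $26 and $244; elsewhere both bids give the same outcome.
$157: truthful payoff $0, deviation payoff −$131 → loss $131.
$222: truthful payoff $0, deviation payoff −$196 → loss $196.
$158: truthful payoff $0, deviation payoff −$132 → loss $132.
$21: outcomes coincide → loss $0.
Total loss = $131 + $196 + $132 = $459.

$459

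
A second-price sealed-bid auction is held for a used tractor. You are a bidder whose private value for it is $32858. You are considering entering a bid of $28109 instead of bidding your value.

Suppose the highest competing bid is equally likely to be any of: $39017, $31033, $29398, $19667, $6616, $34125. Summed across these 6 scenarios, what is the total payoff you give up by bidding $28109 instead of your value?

The deviation costs you only when the competing bid falls strictly between $28109 and $32858; elsewhere both bids give the same outcome.
$39017: outcomes coincide → loss $0.
$31033: truthful payoff $1825, deviation payoff $0 → loss $1825.
$29398: truthful payoff $3460, deviation payoff $0 → loss $3460.
$19667: outcomes coincide → loss $0.
$6616: outcomes coincide → loss $0.
$34125: outcomes coincide → loss $0.
Total loss = $1825 + $3460 = $5285.
Truthful bidding weakly dominates here: raising your bid can only win items priced above your value, and lowering it can only forfeit items priced below.

$5285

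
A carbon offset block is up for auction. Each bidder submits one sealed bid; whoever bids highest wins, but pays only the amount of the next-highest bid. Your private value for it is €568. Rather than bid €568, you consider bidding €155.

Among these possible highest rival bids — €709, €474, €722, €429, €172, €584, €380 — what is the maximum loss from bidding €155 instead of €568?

€396

€709: same outcome either way → loss €0.
€474: truthful gives €94, deviation gives €0 → loss €94.
€722: same outcome either way → loss €0.
€429: truthful gives €139, deviation gives €0 → loss €139.
€172: truthful gives €396, deviation gives €0 → loss €396.
€584: same outcome either way → loss €0.
€380: truthful gives €188, deviation gives €0 → loss €188.
Maximum loss: €396.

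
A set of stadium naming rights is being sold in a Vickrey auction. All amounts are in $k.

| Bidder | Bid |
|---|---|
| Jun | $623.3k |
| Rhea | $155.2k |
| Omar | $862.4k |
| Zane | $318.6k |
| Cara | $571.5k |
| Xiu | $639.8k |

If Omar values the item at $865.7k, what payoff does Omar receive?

$225.9k

Highest bid: Omar at $862.4k, so Omar wins.
Second-highest bid: Xiu at $639.8k — that is the price the winner pays.
Omar's payoff = value − price = $865.7k − $639.8k = $225.9k.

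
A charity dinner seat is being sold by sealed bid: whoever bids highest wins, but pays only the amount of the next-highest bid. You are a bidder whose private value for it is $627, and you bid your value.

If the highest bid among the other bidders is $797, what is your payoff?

$0

Your bid $627 is below the highest competing bid $797, so you lose.
A losing bidder pays nothing and receives nothing: payoff = $0.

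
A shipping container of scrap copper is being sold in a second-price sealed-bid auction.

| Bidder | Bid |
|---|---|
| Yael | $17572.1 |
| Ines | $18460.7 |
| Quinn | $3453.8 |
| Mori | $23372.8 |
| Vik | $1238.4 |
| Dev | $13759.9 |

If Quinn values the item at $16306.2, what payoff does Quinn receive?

Highest bid: Mori at $23372.8, so Mori wins.
Second-highest bid: Ines at $18460.7 — that is the price the winner pays.
Quinn did not win, so Quinn pays nothing and receives nothing: payoff $0.

$0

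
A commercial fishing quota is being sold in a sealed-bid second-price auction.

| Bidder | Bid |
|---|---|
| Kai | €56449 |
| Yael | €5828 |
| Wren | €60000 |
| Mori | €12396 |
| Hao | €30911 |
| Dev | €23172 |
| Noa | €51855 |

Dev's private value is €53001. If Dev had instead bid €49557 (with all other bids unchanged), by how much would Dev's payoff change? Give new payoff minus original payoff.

€0

The highest bid among the other bidders is €60000; Dev's bid doesn't change that.
Original bid €23172: Dev is not highest (top rival bid is €60000); payoff €0.
Alternative bid €49557: Dev is not highest (top rival bid is €60000); payoff €0.
Change in payoff = €0 − (€0) = €0.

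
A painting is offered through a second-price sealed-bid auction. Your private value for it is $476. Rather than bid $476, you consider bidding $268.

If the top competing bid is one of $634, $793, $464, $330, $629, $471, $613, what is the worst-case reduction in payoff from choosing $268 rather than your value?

$634: same outcome either way → loss $0.
$793: same outcome either way → loss $0.
$464: truthful gives $12, deviation gives $0 → loss $12.
$330: truthful gives $146, deviation gives $0 → loss $146.
$629: same outcome either way → loss $0.
$471: truthful gives $5, deviation gives $0 → loss $5.
$613: same outcome either way → loss $0.
Maximum loss: $146.

$146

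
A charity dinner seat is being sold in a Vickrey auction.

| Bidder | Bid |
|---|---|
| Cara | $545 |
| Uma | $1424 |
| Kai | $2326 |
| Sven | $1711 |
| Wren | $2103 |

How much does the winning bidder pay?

Highest bid: Kai at $2326, so Kai wins.
Second-highest bid: Wren at $2103 — that is the price the winner pays.

$2103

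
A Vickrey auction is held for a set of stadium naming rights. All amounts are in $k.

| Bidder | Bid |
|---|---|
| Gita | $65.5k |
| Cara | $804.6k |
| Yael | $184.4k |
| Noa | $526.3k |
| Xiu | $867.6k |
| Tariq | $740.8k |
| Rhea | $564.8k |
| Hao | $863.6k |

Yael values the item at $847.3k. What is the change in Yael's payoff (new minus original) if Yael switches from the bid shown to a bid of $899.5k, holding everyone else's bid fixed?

The highest bid among the other bidders is $867.6k; Yael's bid doesn't change that.
Original bid $184.4k: Yael is not highest (top rival bid is $867.6k); payoff $0k.
Alternative bid $899.5k: Yael is highest, pays the top rival bid $867.6k; payoff $847.3k − $867.6k = −$20.3k.
Change in payoff = −$20.3k − ($0k) = −$20.3k.

−$20.3k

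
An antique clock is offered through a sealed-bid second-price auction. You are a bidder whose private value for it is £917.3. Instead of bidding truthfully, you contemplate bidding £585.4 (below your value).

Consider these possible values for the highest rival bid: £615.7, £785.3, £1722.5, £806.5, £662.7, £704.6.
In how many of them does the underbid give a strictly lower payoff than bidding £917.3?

5

The deviation hurts exactly when the highest competing bid lies strictly between £585.4 and £917.3 — underbidding then forfeits a profitable win.
£615.7: inside the interval → strictly worse (loss £301.6).
£785.3: inside the interval → strictly worse (loss £132).
£1722.5: above both → same outcome either way.
£806.5: inside the interval → strictly worse (loss £110.8).
£662.7: inside the interval → strictly worse (loss £254.6).
£704.6: inside the interval → strictly worse (loss £212.7).
Count: 5.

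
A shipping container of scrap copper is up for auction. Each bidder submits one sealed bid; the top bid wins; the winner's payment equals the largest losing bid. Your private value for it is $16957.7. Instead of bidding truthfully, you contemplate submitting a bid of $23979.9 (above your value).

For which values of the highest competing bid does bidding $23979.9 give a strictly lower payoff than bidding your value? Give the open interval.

($16957.7, $23979.9)

If the competing bid is below $16957.7, both bids win at the same price — no difference.
If it is above $23979.9, both bids lose — no difference.
If it lies strictly between $16957.7 and $23979.9, bidding your value loses (payoff 0) while bidding $23979.9 wins at a price above your value (payoff negative).
So the deviation strictly hurts on the open interval ($16957.7, $23979.9).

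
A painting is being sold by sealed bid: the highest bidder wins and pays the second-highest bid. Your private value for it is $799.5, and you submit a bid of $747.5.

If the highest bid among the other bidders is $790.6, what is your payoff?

$0

Your bid $747.5 is below the highest competing bid $790.6, so you lose.
A losing bidder pays nothing and receives nothing: payoff = $0.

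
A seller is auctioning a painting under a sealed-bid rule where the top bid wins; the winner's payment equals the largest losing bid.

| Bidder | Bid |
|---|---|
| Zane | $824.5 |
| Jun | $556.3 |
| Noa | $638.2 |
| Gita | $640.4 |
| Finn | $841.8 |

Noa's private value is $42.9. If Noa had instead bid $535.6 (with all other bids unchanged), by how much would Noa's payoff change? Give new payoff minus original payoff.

The highest bid among the other bidders is $841.8; Noa's bid doesn't change that.
Original bid $638.2: Noa is not highest (top rival bid is $841.8); payoff $0.
Alternative bid $535.6: Noa is not highest (top rival bid is $841.8); payoff $0.
Change in payoff = $0 − ($0) = $0.

$0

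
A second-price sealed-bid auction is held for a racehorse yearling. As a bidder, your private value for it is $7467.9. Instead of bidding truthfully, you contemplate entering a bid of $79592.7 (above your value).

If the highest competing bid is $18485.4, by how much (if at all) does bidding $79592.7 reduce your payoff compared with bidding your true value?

Bidding your value $7467.9: you lose (since $7467.9 < $18485.4). Payoff $0.
Bidding $79592.7: you win and pay $18485.4. Payoff $7467.9 − $18485.4 = −$11017.5.
The competing bid $18485.4 lies between your value and your inflated bid, so overbidding wins an item priced above your value.
Loss from deviating = $0 − (−$11017.5) = $11017.5.
In a second-price auction your bid sets only whether you win, not what you pay, so bidding your true value is weakly dominant.

$11017.5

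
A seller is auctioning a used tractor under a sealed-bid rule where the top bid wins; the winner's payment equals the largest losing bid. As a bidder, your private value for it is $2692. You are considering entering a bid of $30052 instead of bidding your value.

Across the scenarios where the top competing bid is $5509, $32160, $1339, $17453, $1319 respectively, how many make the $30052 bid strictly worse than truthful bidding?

2

The deviation hurts exactly when the highest competing bid lies strictly between $2692 and $30052 — overbidding then wins at a price above your value.
$5509: inside the interval → strictly worse (loss $2817).
$32160: above both → same outcome either way.
$1339: below both → same outcome either way.
$17453: inside the interval → strictly worse (loss $14761).
$1319: below both → same outcome either way.
Count: 2.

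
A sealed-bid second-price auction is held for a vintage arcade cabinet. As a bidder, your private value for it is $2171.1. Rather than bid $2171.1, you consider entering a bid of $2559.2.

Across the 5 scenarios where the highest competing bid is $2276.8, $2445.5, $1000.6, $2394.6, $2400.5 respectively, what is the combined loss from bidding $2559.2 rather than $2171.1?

$833

The deviation costs you only when the competing bid falls strictly between $2171.1 and $2559.2; elsewhere both bids give the same outcome.
$2276.8: truthful payoff $0, deviation payoff −$105.7 → loss $105.7.
$2445.5: truthful payoff $0, deviation payoff −$274.4 → loss $274.4.
$1000.6: outcomes coincide → loss $0.
$2394.6: truthful payoff $0, deviation payoff −$223.5 → loss $223.5.
$2400.5: truthful payoff $0, deviation payoff −$229.4 → loss $229.4.
Total loss = $105.7 + $274.4 + $223.5 + $229.4 = $833.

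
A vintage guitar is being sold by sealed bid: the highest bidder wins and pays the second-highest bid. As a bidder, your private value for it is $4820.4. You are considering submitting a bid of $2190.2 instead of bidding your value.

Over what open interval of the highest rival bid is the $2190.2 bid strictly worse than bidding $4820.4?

If the competing bid is below $2190.2, both bids win at the same price — no difference.
If it is above $4820.4, both bids lose — no difference.
If it lies strictly between $2190.2 and $4820.4, bidding your value wins at a price below your value (positive payoff) while bidding $2190.2 loses (payoff 0).
So the deviation strictly hurts on the open interval ($2190.2, $4820.4).

($2190.2, $4820.4)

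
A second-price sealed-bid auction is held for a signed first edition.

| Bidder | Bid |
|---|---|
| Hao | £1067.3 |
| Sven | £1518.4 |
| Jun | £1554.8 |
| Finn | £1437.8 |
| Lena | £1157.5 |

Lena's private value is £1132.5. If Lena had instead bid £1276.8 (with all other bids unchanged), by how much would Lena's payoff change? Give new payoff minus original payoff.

£0

The highest bid among the other bidders is £1554.8; Lena's bid doesn't change that.
Original bid £1157.5: Lena is not highest (top rival bid is £1554.8); payoff £0.
Alternative bid £1276.8: Lena is not highest (top rival bid is £1554.8); payoff £0.
Change in payoff = £0 − (£0) = £0.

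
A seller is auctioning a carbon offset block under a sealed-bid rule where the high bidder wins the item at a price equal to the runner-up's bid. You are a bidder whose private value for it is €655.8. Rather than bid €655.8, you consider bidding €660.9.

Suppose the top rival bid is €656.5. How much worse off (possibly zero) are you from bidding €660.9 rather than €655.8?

Bidding your value €655.8: you lose (since €655.8 < €656.5). Payoff €0.
Bidding €660.9: you win and pay €656.5. Payoff €655.8 − €656.5 = −€0.7.
The competing bid €656.5 lies between your value and your inflated bid, so overbidding wins an item priced above your value.
Loss from deviating = €0 − (−€0.7) = €0.7.
Truthful bidding weakly dominates here: raising your bid can only win items priced above your value, and lowering it can only forfeit items priced below.

€0.7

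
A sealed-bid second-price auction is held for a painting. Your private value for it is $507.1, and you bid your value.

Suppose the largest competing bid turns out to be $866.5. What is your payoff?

Your bid $507.1 is below the highest competing bid $866.5, so you lose.
A losing bidder pays nothing and receives nothing: payoff = $0.

$0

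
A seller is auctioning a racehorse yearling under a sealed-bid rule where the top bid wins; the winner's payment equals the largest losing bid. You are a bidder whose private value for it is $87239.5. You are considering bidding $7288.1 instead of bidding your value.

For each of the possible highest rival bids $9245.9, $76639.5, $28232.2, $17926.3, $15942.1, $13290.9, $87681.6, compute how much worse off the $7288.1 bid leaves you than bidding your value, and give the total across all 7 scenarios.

$362160.1

The deviation costs you only when the competing bid falls strictly between $7288.1 and $87239.5; elsewhere both bids give the same outcome.
$9245.9: truthful payoff $77993.6, deviation payoff $0 → loss $77993.6.
$76639.5: truthful payoff $10600, deviation payoff $0 → loss $10600.
$28232.2: truthful payoff $59007.3, deviation payoff $0 → loss $59007.3.
$17926.3: truthful payoff $69313.2, deviation payoff $0 → loss $69313.2.
$15942.1: truthful payoff $71297.4, deviation payoff $0 → loss $71297.4.
$13290.9: truthful payoff $73948.6, deviation payoff $0 → loss $73948.6.
$87681.6: outcomes coincide → loss $0.
Total loss = $77993.6 + $10600 + $59007.3 + $69313.2 + $71297.4 + $73948.6 = $362160.1.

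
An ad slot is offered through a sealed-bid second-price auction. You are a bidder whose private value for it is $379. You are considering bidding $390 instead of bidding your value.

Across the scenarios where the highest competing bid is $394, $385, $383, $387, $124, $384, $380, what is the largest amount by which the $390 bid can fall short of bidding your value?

$394: same outcome either way → loss $0.
$385: truthful gives $0, deviation gives −$6 → loss $6.
$383: truthful gives $0, deviation gives −$4 → loss $4.
$387: truthful gives $0, deviation gives −$8 → loss $8.
$124: same outcome either way → loss $0.
$384: truthful gives $0, deviation gives −$5 → loss $5.
$380: truthful gives $0, deviation gives −$1 → loss $1.
Maximum loss: $8.

$8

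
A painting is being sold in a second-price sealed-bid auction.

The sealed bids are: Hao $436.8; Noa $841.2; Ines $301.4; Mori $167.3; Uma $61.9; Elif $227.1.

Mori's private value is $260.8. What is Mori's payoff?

Highest bid: Noa at $841.2, so Noa wins.
Second-highest bid: Hao at $436.8 — that is the price the winner pays.
Mori did not win, so Mori pays nothing and receives nothing: payoff $0.

$0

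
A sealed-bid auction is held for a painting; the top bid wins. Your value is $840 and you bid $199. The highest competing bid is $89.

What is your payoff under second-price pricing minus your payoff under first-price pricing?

$110

You have the highest bid, so you win under either rule.
Second-price: pay $89 → payoff $751.
First-price: pay your own bid $199 → payoff $641.
Difference = $751 − ($641) = $110.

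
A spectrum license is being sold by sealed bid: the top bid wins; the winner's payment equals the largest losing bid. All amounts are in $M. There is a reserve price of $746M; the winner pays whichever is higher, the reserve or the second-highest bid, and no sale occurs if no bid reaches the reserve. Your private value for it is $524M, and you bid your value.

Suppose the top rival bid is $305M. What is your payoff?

$0M

Your bid $524M is the highest bid but falls below the reserve $746M, so the item goes unsold. Payoff $0M.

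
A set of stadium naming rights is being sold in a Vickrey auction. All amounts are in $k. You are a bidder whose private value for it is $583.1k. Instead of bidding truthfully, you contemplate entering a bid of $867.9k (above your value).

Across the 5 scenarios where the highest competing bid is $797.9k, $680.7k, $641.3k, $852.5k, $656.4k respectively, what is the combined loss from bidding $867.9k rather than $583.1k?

The deviation costs you only when the competing bid falls strictly between $583.1k and $867.9k; elsewhere both bids give the same outcome.
$797.9k: truthful payoff $0k, deviation payoff −$214.8k → loss $214.8k.
$680.7k: truthful payoff $0k, deviation payoff −$97.6k → loss $97.6k.
$641.3k: truthful payoff $0k, deviation payoff −$58.2k → loss $58.2k.
$852.5k: truthful payoff $0k, deviation payoff −$269.4k → loss $269.4k.
$656.4k: truthful payoff $0k, deviation payoff −$73.3k → loss $73.3k.
Total loss = $214.8k + $97.6k + $58.2k + $269.4k + $73.3k = $713.3k.

$713.3k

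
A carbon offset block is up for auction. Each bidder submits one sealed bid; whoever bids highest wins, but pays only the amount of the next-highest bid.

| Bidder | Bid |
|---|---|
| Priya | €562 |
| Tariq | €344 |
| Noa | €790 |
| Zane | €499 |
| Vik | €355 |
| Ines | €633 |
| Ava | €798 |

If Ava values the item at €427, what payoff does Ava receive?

−€363

Highest bid: Ava at €798, so Ava wins.
Second-highest bid: Noa at €790 — that is the price the winner pays.
Ava's payoff = value − price = €427 − €790 = −€363.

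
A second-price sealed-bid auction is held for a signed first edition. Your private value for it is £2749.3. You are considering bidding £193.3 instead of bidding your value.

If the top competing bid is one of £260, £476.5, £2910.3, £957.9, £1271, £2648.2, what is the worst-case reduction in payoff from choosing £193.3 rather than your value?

£2489.3

£260: truthful gives £2489.3, deviation gives £0 → loss £2489.3.
£476.5: truthful gives £2272.8, deviation gives £0 → loss £2272.8.
£2910.3: same outcome either way → loss £0.
£957.9: truthful gives £1791.4, deviation gives £0 → loss £1791.4.
£1271: truthful gives £1478.3, deviation gives £0 → loss £1478.3.
£2648.2: truthful gives £101.1, deviation gives £0 → loss £101.1.
Maximum loss: £2489.3.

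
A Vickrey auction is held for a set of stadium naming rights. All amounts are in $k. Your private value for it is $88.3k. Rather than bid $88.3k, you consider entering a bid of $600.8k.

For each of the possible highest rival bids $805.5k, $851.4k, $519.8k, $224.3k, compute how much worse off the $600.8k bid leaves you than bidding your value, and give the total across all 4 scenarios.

The deviation costs you only when the competing bid falls strictly between $88.3k and $600.8k; elsewhere both bids give the same outcome.
$805.5k: outcomes coincide → loss $0k.
$851.4k: outcomes coincide → loss $0k.
$519.8k: truthful payoff $0k, deviation payoff −$431.5k → loss $431.5k.
$224.3k: truthful payoff $0k, deviation payoff −$136k → loss $136k.
Total loss = $431.5k + $136k = $567.5k.

$567.5k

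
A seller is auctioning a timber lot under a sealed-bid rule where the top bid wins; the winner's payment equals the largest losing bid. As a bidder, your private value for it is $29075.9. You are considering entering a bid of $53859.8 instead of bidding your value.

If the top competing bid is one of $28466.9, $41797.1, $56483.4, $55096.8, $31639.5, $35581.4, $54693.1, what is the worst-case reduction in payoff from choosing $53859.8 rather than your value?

$28466.9: same outcome either way → loss $0.
$41797.1: truthful gives $0, deviation gives −$12721.2 → loss $12721.2.
$56483.4: same outcome either way → loss $0.
$55096.8: same outcome either way → loss $0.
$31639.5: truthful gives $0, deviation gives −$2563.6 → loss $2563.6.
$35581.4: truthful gives $0, deviation gives −$6505.5 → loss $6505.5.
$54693.1: same outcome either way → loss $0.
Maximum loss: $12721.2.

$12721.2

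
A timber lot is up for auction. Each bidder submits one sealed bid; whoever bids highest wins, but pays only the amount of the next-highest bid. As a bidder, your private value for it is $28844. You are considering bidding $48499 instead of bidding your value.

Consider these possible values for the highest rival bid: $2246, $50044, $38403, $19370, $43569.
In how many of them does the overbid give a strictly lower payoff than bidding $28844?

The deviation hurts exactly when the highest competing bid lies strictly between $28844 and $48499 — overbidding then wins at a price above your value.
$2246: below both → same outcome either way.
$50044: above both → same outcome either way.
$38403: inside the interval → strictly worse (loss $9559).
$19370: below both → same outcome either way.
$43569: inside the interval → strictly worse (loss $14725).
Count: 2.

2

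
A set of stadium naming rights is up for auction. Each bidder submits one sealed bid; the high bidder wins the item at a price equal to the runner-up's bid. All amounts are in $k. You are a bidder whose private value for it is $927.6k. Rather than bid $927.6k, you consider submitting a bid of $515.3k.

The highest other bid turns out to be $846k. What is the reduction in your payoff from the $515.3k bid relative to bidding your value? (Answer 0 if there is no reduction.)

$81.6k

Bidding your value $927.6k: you win (since $927.6k > $846k) and pay $846k. Payoff $81.6k.
Bidding $515.3k: you lose. Payoff $0k.
The competing bid $846k lies between your shaded bid and your value, so underbidding forfeits an item you could have won at a profitable price.
Loss from deviating = $81.6k − ($0k) = $81.6k.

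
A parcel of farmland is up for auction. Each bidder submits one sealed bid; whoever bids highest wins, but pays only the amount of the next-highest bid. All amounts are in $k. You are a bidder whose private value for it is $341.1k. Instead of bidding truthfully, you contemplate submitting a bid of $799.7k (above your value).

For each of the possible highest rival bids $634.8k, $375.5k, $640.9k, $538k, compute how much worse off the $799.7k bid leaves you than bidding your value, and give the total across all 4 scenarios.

The deviation costs you only when the competing bid falls strictly between $341.1k and $799.7k; elsewhere both bids give the same outcome.
$634.8k: truthful payoff $0k, deviation payoff −$293.7k → loss $293.7k.
$375.5k: truthful payoff $0k, deviation payoff −$34.4k → loss $34.4k.
$640.9k: truthful payoff $0k, deviation payoff −$299.8k → loss $299.8k.
$538k: truthful payoff $0k, deviation payoff −$196.9k → loss $196.9k.
Total loss = $293.7k + $34.4k + $299.8k + $196.9k = $824.8k.
Truthful bidding weakly dominates here: raising your bid can only win items priced above your value, and lowering it can only forfeit items priced below.

$824.8k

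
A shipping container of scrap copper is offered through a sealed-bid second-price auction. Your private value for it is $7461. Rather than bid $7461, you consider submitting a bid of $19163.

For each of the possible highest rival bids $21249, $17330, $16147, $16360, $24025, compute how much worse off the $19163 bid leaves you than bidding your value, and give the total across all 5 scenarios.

The deviation costs you only when the competing bid falls strictly between $7461 and $19163; elsewhere both bids give the same outcome.
$21249: outcomes coincide → loss $0.
$17330: truthful payoff $0, deviation payoff −$9869 → loss $9869.
$16147: truthful payoff $0, deviation payoff −$8686 → loss $8686.
$16360: truthful payoff $0, deviation payoff −$8899 → loss $8899.
$24025: outcomes coincide → loss $0.
Total loss = $9869 + $8686 + $8899 = $27454.

$27454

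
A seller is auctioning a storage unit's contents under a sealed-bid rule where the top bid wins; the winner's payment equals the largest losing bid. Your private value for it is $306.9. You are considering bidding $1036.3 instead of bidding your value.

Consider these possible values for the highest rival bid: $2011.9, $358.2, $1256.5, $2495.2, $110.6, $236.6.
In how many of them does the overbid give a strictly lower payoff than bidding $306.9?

The deviation hurts exactly when the highest competing bid lies strictly between $306.9 and $1036.3 — overbidding then wins at a price above your value.
$2011.9: above both → same outcome either way.
$358.2: inside the interval → strictly worse (loss $51.3).
$1256.5: above both → same outcome either way.
$2495.2: above both → same outcome either way.
$110.6: below both → same outcome either way.
$236.6: below both → same outcome either way.
Count: 1.

1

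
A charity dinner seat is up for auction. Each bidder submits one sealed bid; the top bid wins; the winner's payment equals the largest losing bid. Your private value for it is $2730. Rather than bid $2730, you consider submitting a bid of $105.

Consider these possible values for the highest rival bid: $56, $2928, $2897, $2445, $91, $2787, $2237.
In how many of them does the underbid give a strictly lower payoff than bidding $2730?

The deviation hurts exactly when the highest competing bid lies strictly between $105 and $2730 — underbidding then forfeits a profitable win.
$56: below both → same outcome either way.
$2928: above both → same outcome either way.
$2897: above both → same outcome either way.
$2445: inside the interval → strictly worse (loss $285).
$91: below both → same outcome either way.
$2787: above both → same outcome either way.
$2237: inside the interval → strictly worse (loss $493).
Count: 2.

2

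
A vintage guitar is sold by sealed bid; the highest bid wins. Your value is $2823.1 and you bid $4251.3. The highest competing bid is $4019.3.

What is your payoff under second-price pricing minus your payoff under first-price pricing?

$232

You have the highest bid, so you win under either rule.
Second-price: pay $4019.3 → payoff −$1196.2.
First-price: pay your own bid $4251.3 → payoff −$1428.2.
Difference = −$1196.2 − (−$1428.2) = $232.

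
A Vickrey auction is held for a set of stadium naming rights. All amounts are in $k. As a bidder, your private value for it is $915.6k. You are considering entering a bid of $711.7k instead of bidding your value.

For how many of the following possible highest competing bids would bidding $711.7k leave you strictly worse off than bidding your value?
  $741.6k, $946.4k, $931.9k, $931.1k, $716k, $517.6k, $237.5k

The deviation hurts exactly when the highest competing bid lies strictly between $711.7k and $915.6k — underbidding then forfeits a profitable win.
$741.6k: inside the interval → strictly worse (loss $174k).
$946.4k: above both → same outcome either way.
$931.9k: above both → same outcome either way.
$931.1k: above both → same outcome either way.
$716k: inside the interval → strictly worse (loss $199.6k).
$517.6k: below both → same outcome either way.
$237.5k: below both → same outcome either way.
Count: 2.

2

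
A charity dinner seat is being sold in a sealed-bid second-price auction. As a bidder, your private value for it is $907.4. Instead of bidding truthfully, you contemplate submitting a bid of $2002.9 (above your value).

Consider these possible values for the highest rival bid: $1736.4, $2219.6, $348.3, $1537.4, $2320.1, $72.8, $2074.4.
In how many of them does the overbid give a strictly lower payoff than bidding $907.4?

2

The deviation hurts exactly when the highest competing bid lies strictly between $907.4 and $2002.9 — overbidding then wins at a price above your value.
$1736.4: inside the interval → strictly worse (loss $829).
$2219.6: above both → same outcome either way.
$348.3: below both → same outcome either way.
$1537.4: inside the interval → strictly worse (loss $630).
$2320.1: above both → same outcome either way.
$72.8: below both → same outcome either way.
$2074.4: above both → same outcome either way.
Count: 2.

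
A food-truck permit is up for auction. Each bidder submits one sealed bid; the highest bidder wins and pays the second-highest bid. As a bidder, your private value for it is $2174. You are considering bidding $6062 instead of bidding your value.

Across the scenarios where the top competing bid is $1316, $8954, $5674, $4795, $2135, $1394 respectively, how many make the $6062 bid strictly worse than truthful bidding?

The deviation hurts exactly when the highest competing bid lies strictly between $2174 and $6062 — overbidding then wins at a price above your value.
$1316: below both → same outcome either way.
$8954: above both → same outcome either way.
$5674: inside the interval → strictly worse (loss $3500).
$4795: inside the interval → strictly worse (loss $2621).
$2135: below both → same outcome either way.
$1394: below both → same outcome either way.
Count: 2.

2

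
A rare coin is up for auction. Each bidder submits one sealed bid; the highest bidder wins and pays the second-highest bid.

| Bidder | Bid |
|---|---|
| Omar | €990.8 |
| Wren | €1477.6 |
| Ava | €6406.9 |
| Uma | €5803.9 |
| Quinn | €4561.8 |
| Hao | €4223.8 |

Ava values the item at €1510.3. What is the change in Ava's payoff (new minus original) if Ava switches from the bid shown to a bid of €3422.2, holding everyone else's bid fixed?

The highest bid among the other bidders is €5803.9; Ava's bid doesn't change that.
Original bid €6406.9: Ava is highest, pays the top rival bid €5803.9; payoff €1510.3 − €5803.9 = −€4293.6.
Alternative bid €3422.2: Ava is not highest (top rival bid is €5803.9); payoff €0.
Change in payoff = €0 − (−€4293.6) = €4293.6.

€4293.6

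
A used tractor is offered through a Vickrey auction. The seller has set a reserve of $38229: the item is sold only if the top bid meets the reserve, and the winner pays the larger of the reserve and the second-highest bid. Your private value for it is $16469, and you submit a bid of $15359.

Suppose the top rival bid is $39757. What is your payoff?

$0

Your bid $15359 is below the highest competing bid $39757, so you lose. Payoff $0.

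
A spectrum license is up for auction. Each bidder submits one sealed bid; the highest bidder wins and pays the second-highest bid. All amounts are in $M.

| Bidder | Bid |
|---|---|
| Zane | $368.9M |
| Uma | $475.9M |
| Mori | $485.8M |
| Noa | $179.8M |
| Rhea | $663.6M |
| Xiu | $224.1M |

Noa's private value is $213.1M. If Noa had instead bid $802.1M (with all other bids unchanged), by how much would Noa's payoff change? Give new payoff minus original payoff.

−$450.5M

The highest bid among the other bidders is $663.6M; Noa's bid doesn't change that.
Original bid $179.8M: Noa is not highest (top rival bid is $663.6M); payoff $0M.
Alternative bid $802.1M: Noa is highest, pays the top rival bid $663.6M; payoff $213.1M − $663.6M = −$450.5M.
Change in payoff = −$450.5M − ($0M) = −$450.5M.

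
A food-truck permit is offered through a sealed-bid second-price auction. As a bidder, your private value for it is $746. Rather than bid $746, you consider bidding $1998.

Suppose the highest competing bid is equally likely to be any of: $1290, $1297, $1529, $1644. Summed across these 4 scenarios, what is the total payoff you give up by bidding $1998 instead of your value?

$2776

The deviation costs you only when the competing bid falls strictly between $746 and $1998; elsewhere both bids give the same outcome.
$1290: truthful payoff $0, deviation payoff −$544 → loss $544.
$1297: truthful payoff $0, deviation payoff −$551 → loss $551.
$1529: truthful payoff $0, deviation payoff −$783 → loss $783.
$1644: truthful payoff $0, deviation payoff −$898 → loss $898.
Total loss = $544 + $551 + $783 + $898 = $2776.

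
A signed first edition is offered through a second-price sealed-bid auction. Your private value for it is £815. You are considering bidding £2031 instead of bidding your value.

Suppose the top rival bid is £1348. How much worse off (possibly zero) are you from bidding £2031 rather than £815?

Bidding your value £815: you lose (since £815 < £1348). Payoff £0.
Bidding £2031: you win and pay £1348. Payoff £815 − £1348 = −£533.
The competing bid £1348 lies between your value and your inflated bid, so overbidding wins an item priced above your value.
Loss from deviating = £0 − (−£533) = £533.

£533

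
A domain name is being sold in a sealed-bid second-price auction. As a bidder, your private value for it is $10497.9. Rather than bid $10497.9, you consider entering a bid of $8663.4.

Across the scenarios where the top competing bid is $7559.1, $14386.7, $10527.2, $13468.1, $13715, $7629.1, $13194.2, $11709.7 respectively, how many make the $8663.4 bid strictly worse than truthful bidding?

The deviation hurts exactly when the highest competing bid lies strictly between $8663.4 and $10497.9 — underbidding then forfeits a profitable win.
$7559.1: below both → same outcome either way.
$14386.7: above both → same outcome either way.
$10527.2: above both → same outcome either way.
$13468.1: above both → same outcome either way.
$13715: above both → same outcome either way.
$7629.1: below both → same outcome either way.
$13194.2: above both → same outcome either way.
$11709.7: above both → same outcome either way.
Count: 0.

0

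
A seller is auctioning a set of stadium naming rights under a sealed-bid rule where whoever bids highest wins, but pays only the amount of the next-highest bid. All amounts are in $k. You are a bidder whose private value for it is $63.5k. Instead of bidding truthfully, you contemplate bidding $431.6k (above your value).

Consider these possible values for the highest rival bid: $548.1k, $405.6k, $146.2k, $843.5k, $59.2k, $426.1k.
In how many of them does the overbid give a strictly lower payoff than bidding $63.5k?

The deviation hurts exactly when the highest competing bid lies strictly between $63.5k and $431.6k — overbidding then wins at a price above your value.
$548.1k: above both → same outcome either way.
$405.6k: inside the interval → strictly worse (loss $342.1k).
$146.2k: inside the interval → strictly worse (loss $82.7k).
$843.5k: above both → same outcome either way.
$59.2k: below both → same outcome either way.
$426.1k: inside the interval → strictly worse (loss $362.6k).
Count: 3.

3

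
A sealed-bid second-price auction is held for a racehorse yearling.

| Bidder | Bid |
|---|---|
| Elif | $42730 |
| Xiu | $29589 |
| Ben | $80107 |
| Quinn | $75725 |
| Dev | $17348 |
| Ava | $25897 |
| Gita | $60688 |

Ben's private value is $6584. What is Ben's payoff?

−$69141

Highest bid: Ben at $80107, so Ben wins.
Second-highest bid: Quinn at $75725 — that is the price the winner pays.
Ben's payoff = value − price = $6584 − $75725 = −$69141.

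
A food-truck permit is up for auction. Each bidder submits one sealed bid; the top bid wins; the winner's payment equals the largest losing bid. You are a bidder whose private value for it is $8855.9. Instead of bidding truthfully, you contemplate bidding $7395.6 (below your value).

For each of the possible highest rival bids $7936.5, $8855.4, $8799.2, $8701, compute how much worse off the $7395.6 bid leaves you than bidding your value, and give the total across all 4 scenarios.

The deviation costs you only when the competing bid falls strictly between $7395.6 and $8855.9; elsewhere both bids give the same outcome.
$7936.5: truthful payoff $919.4, deviation payoff $0 → loss $919.4.
$8855.4: truthful payoff $0.5, deviation payoff $0 → loss $0.5.
$8799.2: truthful payoff $56.7, deviation payoff $0 → loss $56.7.
$8701: truthful payoff $154.9, deviation payoff $0 → loss $154.9.
Total loss = $919.4 + $0.5 + $56.7 + $154.9 = $1131.5.

$1131.5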